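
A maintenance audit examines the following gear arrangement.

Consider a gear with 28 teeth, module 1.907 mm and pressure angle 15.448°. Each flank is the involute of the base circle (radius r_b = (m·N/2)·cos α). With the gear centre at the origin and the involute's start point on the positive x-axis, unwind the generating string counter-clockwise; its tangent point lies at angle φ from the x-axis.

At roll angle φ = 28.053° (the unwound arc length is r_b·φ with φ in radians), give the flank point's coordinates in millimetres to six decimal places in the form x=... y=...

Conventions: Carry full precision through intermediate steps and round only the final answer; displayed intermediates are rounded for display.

topology: single-mesh involute geometry — m = 1.907, N = 28
pitch radius r_p = m·N/2 = 1.907·28/2 = 26.698000
base radius r_b = r_p·cos α = 26.698000·cos 15.448° = 25.733471
roll angle φ = 28.053° = 0.48961722 rad
x = r_b·(cos φ + φ·sin φ) = 28.635539
y = r_b·(sin φ − φ·cos φ) = 0.982879

x=28.635539 y=0.982879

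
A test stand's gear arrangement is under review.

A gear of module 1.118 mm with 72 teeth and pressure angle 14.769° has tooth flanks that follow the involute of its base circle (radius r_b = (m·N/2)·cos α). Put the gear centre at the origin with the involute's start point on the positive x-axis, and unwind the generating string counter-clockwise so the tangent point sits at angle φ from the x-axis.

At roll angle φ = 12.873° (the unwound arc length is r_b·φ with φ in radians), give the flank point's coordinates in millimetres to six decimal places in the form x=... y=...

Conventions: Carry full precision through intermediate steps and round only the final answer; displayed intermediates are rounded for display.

single-mesh involute tooth geometry (72T wheel at module 1.118)
pitch radius r_p = m·N/2 = 1.118·72/2 = 40.248000
base radius r_b = r_p·cos α = 40.248000·cos 14.769° = 38.918265
roll angle φ = 12.873° = 0.22467623 rad
x = r_b·(cos φ + φ·sin φ) = 39.888189
y = r_b·(sin φ − φ·cos φ) = 0.146389

x=39.888189 y=0.146389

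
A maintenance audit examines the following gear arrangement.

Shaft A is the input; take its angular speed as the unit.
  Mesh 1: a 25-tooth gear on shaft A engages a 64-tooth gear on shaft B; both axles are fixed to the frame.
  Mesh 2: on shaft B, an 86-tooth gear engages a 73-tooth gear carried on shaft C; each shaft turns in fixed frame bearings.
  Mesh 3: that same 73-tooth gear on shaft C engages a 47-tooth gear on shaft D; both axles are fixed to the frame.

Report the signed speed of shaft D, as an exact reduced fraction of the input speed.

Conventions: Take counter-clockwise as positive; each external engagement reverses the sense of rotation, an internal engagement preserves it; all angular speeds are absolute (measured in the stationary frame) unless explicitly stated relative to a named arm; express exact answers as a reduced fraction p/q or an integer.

-1075/1504

3-mesh fixed-axis compound train (all bearings frame-fixed)
mesh 1 [25T→64T]: |ω|/ω_in = 1×25/64 = 25/64, sense flips to −
mesh 2 [86T→73T]: |ω|/ω_in = (25/64)×86/73 = 1075/2336, sense flips to +
mesh 3 [73T→47T]: |ω|/ω_in = (1075/2336)×73/47 = 1075/1504, sense flips to −
signed output speed (× input speed) = -1075/1504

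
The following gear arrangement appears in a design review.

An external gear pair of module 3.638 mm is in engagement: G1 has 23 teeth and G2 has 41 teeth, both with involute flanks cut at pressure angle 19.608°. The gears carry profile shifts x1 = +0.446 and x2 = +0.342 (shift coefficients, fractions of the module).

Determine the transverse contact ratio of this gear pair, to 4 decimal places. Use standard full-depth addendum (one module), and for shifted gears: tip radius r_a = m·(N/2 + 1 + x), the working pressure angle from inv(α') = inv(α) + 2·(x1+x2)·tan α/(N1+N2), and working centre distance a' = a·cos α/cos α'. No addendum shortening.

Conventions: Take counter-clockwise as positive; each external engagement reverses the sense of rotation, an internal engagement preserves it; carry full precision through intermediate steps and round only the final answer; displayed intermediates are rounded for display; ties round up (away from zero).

single-mesh involute tooth geometry (23T engaging 41T at module 3.638)
base radii: r_b1 = 39.410898, r_b2 = 70.254209
tip radii: r_a1 = 47.097548, r_a2 = 79.461196
inv(α') = inv(19.608°) + 2·(+0.446+0.342)·tan α/(23+41) = 0.02278960  ⇒  α' = 22.91715°
a' = a·cos α / cos α' = 116.4160·cos 19.608°/cos 22.91715° = 119.062874
action lengths: √(r_a1²−r_b1²) = 25.786822, √(r_a2²−r_b2²) = 37.127184
base pitch p_b = π·m·cos α = 10.766347
CR = (25.786822 + 37.127184 − 119.062874·sin 22.91715°)/10.766347 = 1.537286
contact ratio ≈ 1.5373

1.5373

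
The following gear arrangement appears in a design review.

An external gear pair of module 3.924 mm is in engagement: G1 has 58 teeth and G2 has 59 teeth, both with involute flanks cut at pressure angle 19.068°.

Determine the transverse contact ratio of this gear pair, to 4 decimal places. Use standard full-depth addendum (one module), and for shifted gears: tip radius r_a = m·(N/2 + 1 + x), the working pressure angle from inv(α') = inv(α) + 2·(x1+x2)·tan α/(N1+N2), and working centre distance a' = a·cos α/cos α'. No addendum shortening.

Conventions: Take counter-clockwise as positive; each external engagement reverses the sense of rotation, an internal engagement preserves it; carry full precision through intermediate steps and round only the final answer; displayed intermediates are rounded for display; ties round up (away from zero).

recognized (one external pair, fixed centres): single-mesh tooth geometry, m = 3.924, N1 = 58, N2 = 59
base radii: r_b1 = 107.552186, r_b2 = 109.406534
tip radii: r_a1 = 117.720000, r_a2 = 119.682000
no profile shift: α' = α, a' = a
action lengths: √(r_a1²−r_b1²) = 47.859436, √(r_a2²−r_b2²) = 48.517949
base pitch p_b = π·m·cos α = 11.651212
CR = (47.859436 + 48.517949 − 229.554000·sin 19.06800°)/11.651212 = 1.835377
contact ratio ≈ 1.8354

1.8354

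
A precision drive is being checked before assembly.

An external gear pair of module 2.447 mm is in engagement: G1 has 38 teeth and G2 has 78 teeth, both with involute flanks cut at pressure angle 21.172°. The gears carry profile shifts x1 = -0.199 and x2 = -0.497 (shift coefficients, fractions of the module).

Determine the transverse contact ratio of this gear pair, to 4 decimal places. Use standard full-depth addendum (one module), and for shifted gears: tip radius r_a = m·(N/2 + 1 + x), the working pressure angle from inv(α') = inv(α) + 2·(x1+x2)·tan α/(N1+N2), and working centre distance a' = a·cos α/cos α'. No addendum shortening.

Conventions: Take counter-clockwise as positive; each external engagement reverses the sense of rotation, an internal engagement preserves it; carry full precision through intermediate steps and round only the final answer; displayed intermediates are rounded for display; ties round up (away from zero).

1.8521

topology: single-mesh involute geometry — m = 2.447, 38T/78T pair
base radii: r_b1 = 43.354742, r_b2 = 88.991312
tip radii: r_a1 = 48.453047, r_a2 = 96.663841
inv(α') = inv(21.172°) + 2·(-0.199-0.497)·tan α/(38+78) = 0.01314347  ⇒  α' = 19.20465°
a' = a·cos α / cos α' = 141.9260·cos 21.172°/cos 19.20465° = 140.145178
action lengths: √(r_a1²−r_b1²) = 21.634790, √(r_a2²−r_b2²) = 37.741814
base pitch p_b = π·m·cos α = 7.168576
CR = (21.634790 + 37.741814 − 140.145178·sin 19.20465°)/7.168576 = 1.852082
contact ratio ≈ 1.8521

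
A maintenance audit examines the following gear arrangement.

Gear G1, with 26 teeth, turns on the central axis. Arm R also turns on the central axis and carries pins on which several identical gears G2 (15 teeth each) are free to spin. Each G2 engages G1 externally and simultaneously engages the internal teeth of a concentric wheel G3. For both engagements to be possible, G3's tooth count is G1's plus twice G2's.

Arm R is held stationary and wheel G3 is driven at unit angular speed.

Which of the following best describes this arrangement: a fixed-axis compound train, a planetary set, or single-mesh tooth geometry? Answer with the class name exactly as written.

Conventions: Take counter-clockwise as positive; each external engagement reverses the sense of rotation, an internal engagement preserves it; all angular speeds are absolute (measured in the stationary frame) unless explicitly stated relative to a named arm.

planetary set

topology: planetary set — G1 26T / G2 15T / G3 56T, arm = carrier (Willis)
classification: planetary set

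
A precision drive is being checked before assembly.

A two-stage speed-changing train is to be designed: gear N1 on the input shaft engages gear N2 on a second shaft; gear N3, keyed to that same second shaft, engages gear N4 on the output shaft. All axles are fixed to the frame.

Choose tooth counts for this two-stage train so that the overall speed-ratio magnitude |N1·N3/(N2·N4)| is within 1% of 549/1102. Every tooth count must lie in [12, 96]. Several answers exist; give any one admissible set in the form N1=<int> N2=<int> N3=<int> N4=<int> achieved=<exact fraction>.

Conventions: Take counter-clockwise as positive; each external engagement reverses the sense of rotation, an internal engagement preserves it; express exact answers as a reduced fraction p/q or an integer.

class = fixed-axis compound train [2-stage, 549/1102 wanted]
target = 549/1102 in lowest terms: an exact hit needs N1·N3 = k·549 and N2·N4 = k·1102 for one integer k, every count in [12, 96]; additionally prefer no 1:1 stage (N1 ≠ N2, N3 ≠ N4)
k = 1: no 1:1-free in-range split of k·549 and k·1102 into factor pairs; take k = 2
k = 2: N1·N3 = 1098 = 18·61, N2·N4 = 2204 = 29·76
achieved = 18·61/(29·76) = 549/1102; |achieved − target| = 0 ≤ 549/110200 ✓

N1=18 N2=29 N3=61 N4=76 achieved=549/1102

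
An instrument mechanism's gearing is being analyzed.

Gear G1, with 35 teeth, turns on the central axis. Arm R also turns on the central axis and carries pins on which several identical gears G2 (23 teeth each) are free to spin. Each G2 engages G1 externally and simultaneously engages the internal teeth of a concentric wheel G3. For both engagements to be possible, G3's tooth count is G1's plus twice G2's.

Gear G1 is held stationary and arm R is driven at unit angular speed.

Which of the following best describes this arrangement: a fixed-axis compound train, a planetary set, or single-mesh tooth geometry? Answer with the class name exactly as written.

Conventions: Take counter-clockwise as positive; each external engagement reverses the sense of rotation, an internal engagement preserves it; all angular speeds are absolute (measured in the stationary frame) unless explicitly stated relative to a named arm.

planetary set

topology: planetary set — G1 35T / G2 23T / G3 81T, arm = carrier (Willis)
classification: planetary set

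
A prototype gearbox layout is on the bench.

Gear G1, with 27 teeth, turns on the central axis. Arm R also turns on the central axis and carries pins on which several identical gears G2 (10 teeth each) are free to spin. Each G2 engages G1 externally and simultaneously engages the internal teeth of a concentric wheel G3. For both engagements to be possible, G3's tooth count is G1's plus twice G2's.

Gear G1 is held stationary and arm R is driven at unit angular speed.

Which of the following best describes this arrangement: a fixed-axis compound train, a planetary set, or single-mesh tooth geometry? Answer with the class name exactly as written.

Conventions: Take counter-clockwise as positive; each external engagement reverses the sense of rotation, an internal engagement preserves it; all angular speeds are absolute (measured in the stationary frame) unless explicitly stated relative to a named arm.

planetary set

recognized (axles ride arm R): planetary set, 27/10/47 teeth
classification: planetary set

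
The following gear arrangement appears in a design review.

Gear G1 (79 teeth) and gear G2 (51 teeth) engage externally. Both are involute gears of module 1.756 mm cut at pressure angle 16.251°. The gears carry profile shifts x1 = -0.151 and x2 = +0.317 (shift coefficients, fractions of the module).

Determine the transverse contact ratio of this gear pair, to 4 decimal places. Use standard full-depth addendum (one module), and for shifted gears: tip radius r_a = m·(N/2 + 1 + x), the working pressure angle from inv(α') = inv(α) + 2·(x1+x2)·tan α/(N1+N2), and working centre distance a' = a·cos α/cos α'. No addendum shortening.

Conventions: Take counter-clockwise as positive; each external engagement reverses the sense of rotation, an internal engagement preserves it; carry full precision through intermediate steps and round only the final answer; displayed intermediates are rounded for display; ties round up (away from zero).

1.9773

single-mesh involute tooth geometry (79T engaging 51T at module 1.756)
base radii: r_b1 = 66.590639, r_b2 = 42.988894
tip radii: r_a1 = 70.852844, r_a2 = 47.090652
inv(α') = inv(16.251°) + 2·(-0.151+0.317)·tan α/(79+51) = 0.00860333  ⇒  α' = 16.73743°
a' = a·cos α / cos α' = 114.1400·cos 16.251°/cos 16.73743° = 114.427292
action lengths: √(r_a1²−r_b1²) = 24.203559, √(r_a2²−r_b2²) = 19.221980
base pitch p_b = π·m·cos α = 5.296219
CR = (24.203559 + 19.221980 − 114.427292·sin 16.73743°)/5.296219 = 1.977273
contact ratio ≈ 1.9773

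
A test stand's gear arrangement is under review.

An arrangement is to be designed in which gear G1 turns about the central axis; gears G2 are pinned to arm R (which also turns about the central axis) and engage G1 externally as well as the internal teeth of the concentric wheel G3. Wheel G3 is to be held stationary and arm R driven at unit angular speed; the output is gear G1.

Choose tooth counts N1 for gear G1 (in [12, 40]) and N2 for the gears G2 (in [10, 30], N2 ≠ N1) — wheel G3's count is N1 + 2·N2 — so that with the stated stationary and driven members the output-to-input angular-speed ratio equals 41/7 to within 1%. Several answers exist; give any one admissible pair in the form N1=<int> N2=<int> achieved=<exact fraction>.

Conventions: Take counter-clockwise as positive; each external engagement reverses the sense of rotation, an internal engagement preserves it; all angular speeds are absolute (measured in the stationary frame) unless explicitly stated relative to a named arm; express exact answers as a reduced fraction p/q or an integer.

planetary set to be sized for 41/7 (Willis relation)
Willis with ω_ring = 0: ω_sun/ω_arm = (N1+N3)/N1; set equal to 41/7  ⇒  N3/N1 = 41/7 − 1 = 34/7
N3 = N1 + 2·N2  ⇒  N2/N1 = (N3/N1 − 1)/2 = (34/7 − 1)/2 = 27/14
smallest multiple with N1 ≥ 12 and N2 ≥ 10: k = 1  ⇒  N1 = 1·14 = 14, N2 = 1·27 = 27 (N1 ≤ 40, N2 ≤ 30, N2 ≠ N1 ✓), N3 = 14 + 2·27 = 68
check: (N1+N3)/N1 with N1 = 14, N3 = 68 gives 41/7; |achieved − target| = 0 ≤ 41/700 ✓

N1=14 N2=27 achieved=41/7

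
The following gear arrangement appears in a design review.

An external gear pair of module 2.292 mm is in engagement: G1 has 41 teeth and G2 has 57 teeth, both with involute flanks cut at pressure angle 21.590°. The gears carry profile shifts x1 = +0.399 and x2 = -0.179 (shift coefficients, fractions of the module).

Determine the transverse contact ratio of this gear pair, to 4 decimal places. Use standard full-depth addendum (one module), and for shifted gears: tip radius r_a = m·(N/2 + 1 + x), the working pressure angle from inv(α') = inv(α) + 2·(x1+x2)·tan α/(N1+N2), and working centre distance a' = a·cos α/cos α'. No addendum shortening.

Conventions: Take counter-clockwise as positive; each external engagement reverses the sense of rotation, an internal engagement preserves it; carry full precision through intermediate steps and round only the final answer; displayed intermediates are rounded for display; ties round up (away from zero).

1.6146

class = single-mesh tooth geometry [involute pair 41T × 57T, m = 2.292]
base radii: r_b1 = 43.689496, r_b2 = 60.739056
tip radii: r_a1 = 50.192508, r_a2 = 67.203732
inv(α') = inv(21.590°) + 2·(+0.399-0.179)·tan α/(41+57) = 0.02068627  ⇒  α' = 22.21957°
a' = a·cos α / cos α' = 112.3080·cos 21.590°/cos 22.21957° = 112.805304
action lengths: √(r_a1²−r_b1²) = 24.708618, √(r_a2²−r_b2²) = 28.759498
base pitch p_b = π·m·cos α = 6.695346
CR = (24.708618 + 28.759498 − 112.805304·sin 22.21957°)/6.695346 = 1.614555
contact ratio ≈ 1.6146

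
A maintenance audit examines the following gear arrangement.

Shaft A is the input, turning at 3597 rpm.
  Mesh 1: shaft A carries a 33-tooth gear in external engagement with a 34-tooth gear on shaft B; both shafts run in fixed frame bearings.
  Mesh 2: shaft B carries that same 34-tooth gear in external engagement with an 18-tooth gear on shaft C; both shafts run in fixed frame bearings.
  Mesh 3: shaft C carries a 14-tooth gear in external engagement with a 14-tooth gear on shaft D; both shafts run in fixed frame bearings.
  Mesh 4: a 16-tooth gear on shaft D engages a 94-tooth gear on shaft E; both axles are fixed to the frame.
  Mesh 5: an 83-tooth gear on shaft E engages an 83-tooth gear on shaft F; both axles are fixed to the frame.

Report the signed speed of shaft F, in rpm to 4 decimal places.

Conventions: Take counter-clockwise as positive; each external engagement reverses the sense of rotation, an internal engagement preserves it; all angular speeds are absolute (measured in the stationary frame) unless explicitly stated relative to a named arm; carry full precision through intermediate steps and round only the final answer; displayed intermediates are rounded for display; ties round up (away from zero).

5-mesh fixed-axis compound train (all bearings frame-fixed)
mesh 1 [33T→34T]: ω = 3597.0000×33/34 = 3491.2059 rpm, sense flips to −
mesh 2 [34T→18T]: ω = 3491.2059×34/18 = 6594.5000 rpm, sense flips to +
mesh 3 [14T→14T]: ω = 6594.5000×14/14 = 6594.5000 rpm, sense flips to −
mesh 4 [16T→94T]: ω = 6594.5000×16/94 = 1122.4681 rpm, sense flips to +
mesh 5 [83T→83T]: ω = 1122.4681×83/83 = 1122.4681 rpm, sense flips to −
signed output speed = -1122.4681 rpm

-1122.4681 rpm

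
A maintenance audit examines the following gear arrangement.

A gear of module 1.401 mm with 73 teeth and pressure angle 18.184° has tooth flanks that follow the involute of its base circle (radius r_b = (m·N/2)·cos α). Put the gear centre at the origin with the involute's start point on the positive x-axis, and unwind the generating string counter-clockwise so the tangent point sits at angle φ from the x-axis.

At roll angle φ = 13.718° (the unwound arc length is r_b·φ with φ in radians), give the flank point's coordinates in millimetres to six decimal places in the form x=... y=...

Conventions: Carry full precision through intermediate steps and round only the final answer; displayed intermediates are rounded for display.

x=49.955289 y=0.220990

single-mesh involute tooth geometry (73T wheel at module 1.401)
pitch radius r_p = m·N/2 = 1.401·73/2 = 51.136500
base radius r_b = r_p·cos α = 51.136500·cos 18.184° = 48.582704
roll angle φ = 13.718° = 0.23942427 rad
x = r_b·(cos φ + φ·sin φ) = 49.955289
y = r_b·(sin φ − φ·cos φ) = 0.220990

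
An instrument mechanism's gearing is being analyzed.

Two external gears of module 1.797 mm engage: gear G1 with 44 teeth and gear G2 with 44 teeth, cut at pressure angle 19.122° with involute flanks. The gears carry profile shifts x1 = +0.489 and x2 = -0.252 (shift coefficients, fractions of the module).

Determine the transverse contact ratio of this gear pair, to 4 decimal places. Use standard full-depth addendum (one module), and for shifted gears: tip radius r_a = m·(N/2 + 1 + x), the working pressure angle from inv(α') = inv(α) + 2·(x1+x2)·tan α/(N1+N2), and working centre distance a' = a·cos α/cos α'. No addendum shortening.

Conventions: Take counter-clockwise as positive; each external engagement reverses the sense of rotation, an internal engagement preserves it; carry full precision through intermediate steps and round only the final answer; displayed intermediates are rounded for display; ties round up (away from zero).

1.7095

single-mesh involute tooth geometry (44T engaging 44T at module 1.797)
base radii: r_b1 = 37.352640, r_b2 = 37.352640
tip radii: r_a1 = 42.209733, r_a2 = 40.878156
inv(α') = inv(19.122°) + 2·(+0.489-0.252)·tan α/(44+44) = 0.01483677  ⇒  α' = 19.97071°
a' = a·cos α / cos α' = 79.0680·cos 19.122°/cos 19.97071° = 79.484921
action lengths: √(r_a1²−r_b1²) = 19.658123, √(r_a2²−r_b2²) = 16.607345
base pitch p_b = π·m·cos α = 5.333945
CR = (19.658123 + 16.607345 − 79.484921·sin 19.97071°)/5.333945 = 1.709468
contact ratio ≈ 1.7095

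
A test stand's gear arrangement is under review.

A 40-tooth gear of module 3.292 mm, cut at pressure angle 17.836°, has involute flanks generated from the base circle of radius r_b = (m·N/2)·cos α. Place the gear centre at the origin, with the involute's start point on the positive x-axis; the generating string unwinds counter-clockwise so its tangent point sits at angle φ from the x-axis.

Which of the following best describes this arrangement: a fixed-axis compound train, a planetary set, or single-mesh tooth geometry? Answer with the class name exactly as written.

single-mesh tooth geometry

recognized (one wheel, involute flank): single-mesh tooth geometry, m = 3.292, N = 40
classification: single-mesh tooth geometry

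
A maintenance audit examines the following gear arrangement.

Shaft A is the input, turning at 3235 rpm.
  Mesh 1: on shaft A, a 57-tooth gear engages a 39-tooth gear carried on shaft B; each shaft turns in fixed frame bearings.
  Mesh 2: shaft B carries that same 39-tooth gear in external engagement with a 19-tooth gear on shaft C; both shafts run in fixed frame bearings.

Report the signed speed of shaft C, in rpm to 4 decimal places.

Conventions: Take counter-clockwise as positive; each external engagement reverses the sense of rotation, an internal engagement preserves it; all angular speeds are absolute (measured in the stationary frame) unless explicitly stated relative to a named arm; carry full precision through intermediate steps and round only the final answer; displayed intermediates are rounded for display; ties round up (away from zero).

2-mesh fixed-axis compound train (all bearings frame-fixed)
mesh 1 [57T→39T]: ω = 3235.0000×57/39 = 4728.0769 rpm, sense flips to −
mesh 2 [39T→19T]: ω = 4728.0769×39/19 = 9705.0000 rpm, sense flips to +
signed output speed = +9705.0000 rpm

+9705.0000 rpm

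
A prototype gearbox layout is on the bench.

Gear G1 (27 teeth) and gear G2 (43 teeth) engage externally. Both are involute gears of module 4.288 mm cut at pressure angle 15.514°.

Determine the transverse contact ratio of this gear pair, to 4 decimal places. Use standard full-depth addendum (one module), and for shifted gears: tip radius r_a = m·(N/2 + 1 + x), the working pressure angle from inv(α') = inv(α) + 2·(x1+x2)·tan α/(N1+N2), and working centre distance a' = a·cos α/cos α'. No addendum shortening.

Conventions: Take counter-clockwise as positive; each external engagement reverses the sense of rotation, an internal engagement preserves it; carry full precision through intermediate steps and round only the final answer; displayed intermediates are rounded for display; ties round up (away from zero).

single-mesh involute tooth geometry (27T engaging 43T at module 4.288)
base radii: r_b1 = 55.778858, r_b2 = 88.832996
tip radii: r_a1 = 62.176000, r_a2 = 96.480000
no profile shift: α' = α, a' = a
action lengths: √(r_a1²−r_b1²) = 27.469510, √(r_a2²−r_b2²) = 37.644245
base pitch p_b = π·m·cos α = 12.980330
CR = (27.469510 + 37.644245 − 150.080000·sin 15.51400°)/12.980330 = 1.923779
contact ratio ≈ 1.9238

1.9238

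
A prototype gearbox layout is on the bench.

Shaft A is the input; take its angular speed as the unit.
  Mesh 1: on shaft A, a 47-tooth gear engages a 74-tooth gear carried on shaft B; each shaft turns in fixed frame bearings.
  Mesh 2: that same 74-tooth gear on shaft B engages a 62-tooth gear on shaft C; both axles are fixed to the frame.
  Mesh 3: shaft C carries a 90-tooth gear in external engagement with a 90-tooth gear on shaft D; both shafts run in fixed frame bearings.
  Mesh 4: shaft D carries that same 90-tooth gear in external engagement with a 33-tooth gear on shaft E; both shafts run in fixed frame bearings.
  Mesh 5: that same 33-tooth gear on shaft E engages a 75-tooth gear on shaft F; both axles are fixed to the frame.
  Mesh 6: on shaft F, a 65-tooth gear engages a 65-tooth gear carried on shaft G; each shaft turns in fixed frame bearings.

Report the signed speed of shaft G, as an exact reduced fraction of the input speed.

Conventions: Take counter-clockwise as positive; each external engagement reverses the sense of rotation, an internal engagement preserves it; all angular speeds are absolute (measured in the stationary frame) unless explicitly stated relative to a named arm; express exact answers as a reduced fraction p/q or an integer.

6-mesh fixed-axis compound train (all bearings frame-fixed)
mesh 1 [47T→74T]: |ω|/ω_in = 1×47/74 = 47/74, sense flips to −
mesh 2 [74T→62T]: |ω|/ω_in = (47/74)×74/62 = 47/62, sense flips to +
mesh 3 [90T→90T]: |ω|/ω_in = (47/62)×90/90 = 47/62, sense flips to −
mesh 4 [90T→33T]: |ω|/ω_in = (47/62)×90/33 = 705/341, sense flips to +
mesh 5 [33T→75T]: |ω|/ω_in = (705/341)×33/75 = 141/155, sense flips to −
mesh 6 [65T→65T]: |ω|/ω_in = (141/155)×65/65 = 141/155, sense flips to +
signed output speed (× input speed) = 141/155

141/155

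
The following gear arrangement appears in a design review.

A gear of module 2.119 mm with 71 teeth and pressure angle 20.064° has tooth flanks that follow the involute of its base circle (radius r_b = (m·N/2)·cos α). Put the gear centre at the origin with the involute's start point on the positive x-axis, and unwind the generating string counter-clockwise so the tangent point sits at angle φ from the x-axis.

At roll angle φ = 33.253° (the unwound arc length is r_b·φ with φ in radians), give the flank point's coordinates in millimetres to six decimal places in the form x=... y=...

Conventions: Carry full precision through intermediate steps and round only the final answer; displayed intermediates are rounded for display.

recognized (one wheel, involute flank): single-mesh tooth geometry, m = 2.119, N = 71
pitch radius r_p = m·N/2 = 2.119·71/2 = 75.224500
base radius r_b = r_p·cos α = 75.224500·cos 20.064° = 70.659125
roll angle φ = 33.253° = 0.58037434 rad
x = r_b·(cos φ + φ·sin φ) = 81.575831
y = r_b·(sin φ − φ·cos φ) = 4.451147

x=81.575831 y=4.451147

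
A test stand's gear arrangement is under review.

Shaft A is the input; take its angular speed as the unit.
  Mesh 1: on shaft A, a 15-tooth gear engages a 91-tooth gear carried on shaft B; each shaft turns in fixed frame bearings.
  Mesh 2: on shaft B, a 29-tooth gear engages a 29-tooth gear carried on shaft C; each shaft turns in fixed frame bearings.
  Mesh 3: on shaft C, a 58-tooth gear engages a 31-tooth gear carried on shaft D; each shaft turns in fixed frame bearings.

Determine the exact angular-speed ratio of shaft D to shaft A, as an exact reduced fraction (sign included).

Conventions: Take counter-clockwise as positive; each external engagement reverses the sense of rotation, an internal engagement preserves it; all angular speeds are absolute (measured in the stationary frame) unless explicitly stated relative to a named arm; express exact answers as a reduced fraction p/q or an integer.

-870/2821

class = fixed-axis compound train [3 meshes; 3 ratios multiply, 3 sense flips]
mesh 1 [15T→91T]: running ratio 15/91, sense −
mesh 2 [29T→29T]: running ratio 15/91, sense +
mesh 3 [58T→31T]: running ratio 870/2821, sense −
ω_out/ω_in = -870/2821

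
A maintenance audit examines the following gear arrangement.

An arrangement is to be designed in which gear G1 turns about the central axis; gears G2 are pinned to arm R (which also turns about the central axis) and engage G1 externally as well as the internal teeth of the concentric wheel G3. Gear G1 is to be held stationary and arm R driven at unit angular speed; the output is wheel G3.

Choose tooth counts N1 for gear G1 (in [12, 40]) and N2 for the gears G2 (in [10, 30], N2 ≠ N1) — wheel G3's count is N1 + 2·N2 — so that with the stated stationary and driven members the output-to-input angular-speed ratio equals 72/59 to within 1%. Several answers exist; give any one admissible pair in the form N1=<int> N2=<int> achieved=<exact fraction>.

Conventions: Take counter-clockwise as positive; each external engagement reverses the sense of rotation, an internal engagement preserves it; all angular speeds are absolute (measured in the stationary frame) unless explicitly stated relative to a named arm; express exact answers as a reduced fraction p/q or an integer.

topology: planetary set — design target 72/59, arm = carrier (Willis)
Willis with ω_sun = 0: ω_ring/ω_arm = (N1+N3)/N3; set equal to 72/59  ⇒  N3/N1 = 1/(72/59 − 1) = 59/13
N3 = N1 + 2·N2  ⇒  N2/N1 = (N3/N1 − 1)/2 = (59/13 − 1)/2 = 23/13
smallest multiple with N1 ≥ 12 and N2 ≥ 10: k = 1  ⇒  N1 = 1·13 = 13, N2 = 1·23 = 23 (N1 ≤ 40, N2 ≤ 30, N2 ≠ N1 ✓), N3 = 13 + 2·23 = 59
check: (N1+N3)/N3 with N1 = 13, N3 = 59 gives 72/59; |achieved − target| = 0 ≤ 18/1475 ✓

N1=13 N2=23 achieved=72/59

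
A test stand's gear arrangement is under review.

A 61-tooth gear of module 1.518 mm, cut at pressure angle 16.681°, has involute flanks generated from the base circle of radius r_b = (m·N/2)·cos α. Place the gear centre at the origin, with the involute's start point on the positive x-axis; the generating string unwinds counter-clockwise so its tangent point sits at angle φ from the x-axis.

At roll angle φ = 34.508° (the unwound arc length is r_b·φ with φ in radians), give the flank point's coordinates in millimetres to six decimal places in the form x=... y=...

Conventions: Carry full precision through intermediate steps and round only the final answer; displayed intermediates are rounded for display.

x=51.679599 y=3.114110

topology: single-mesh involute geometry — m = 1.518, N = 61
pitch radius r_p = m·N/2 = 1.518·61/2 = 46.299000
base radius r_b = r_p·cos α = 46.299000·cos 16.681° = 44.350633
roll angle φ = 34.508° = 0.60227822 rad
x = r_b·(cos φ + φ·sin φ) = 51.679599
y = r_b·(sin φ − φ·cos φ) = 3.114110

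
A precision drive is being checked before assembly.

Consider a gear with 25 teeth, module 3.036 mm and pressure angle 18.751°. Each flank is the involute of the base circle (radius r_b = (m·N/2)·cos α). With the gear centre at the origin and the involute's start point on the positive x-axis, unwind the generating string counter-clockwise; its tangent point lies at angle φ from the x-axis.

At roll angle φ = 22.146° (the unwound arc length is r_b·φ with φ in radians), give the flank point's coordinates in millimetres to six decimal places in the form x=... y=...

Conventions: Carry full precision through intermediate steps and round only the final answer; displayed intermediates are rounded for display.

class = single-mesh tooth geometry [base-circle involute, m = 3.036, 25T]
pitch radius r_p = m·N/2 = 3.036·25/2 = 37.950000
base radius r_b = r_p·cos α = 37.950000·cos 18.751° = 35.935786
roll angle φ = 22.146° = 0.38652062 rad
x = r_b·(cos φ + φ·sin φ) = 38.520725
y = r_b·(sin φ − φ·cos φ) = 0.681431

x=38.520725 y=0.681431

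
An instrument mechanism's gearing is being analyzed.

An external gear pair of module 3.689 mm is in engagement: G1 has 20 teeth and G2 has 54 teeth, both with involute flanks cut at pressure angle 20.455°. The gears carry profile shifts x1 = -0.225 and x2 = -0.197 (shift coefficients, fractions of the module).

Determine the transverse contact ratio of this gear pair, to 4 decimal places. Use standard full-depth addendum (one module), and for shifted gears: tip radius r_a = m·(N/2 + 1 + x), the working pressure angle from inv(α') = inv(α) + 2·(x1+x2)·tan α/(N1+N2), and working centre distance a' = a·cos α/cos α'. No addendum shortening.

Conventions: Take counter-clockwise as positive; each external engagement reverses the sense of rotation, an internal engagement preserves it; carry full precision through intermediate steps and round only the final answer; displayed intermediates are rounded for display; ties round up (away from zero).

1.7834

recognized (one external pair, fixed centres): single-mesh tooth geometry, m = 3.689, N1 = 20, N2 = 54
base radii: r_b1 = 34.563973, r_b2 = 93.322727
tip radii: r_a1 = 39.748975, r_a2 = 102.565267
inv(α') = inv(20.455°) + 2·(-0.225-0.197)·tan α/(20+54) = 0.01172856  ⇒  α' = 18.50979°
a' = a·cos α / cos α' = 136.4930·cos 20.455°/cos 18.50979° = 134.863257
action lengths: √(r_a1²−r_b1²) = 19.629386, √(r_a2²−r_b2²) = 42.550001
base pitch p_b = π·m·cos α = 10.858592
CR = (19.629386 + 42.550001 − 134.863257·sin 18.50979°)/10.858592 = 1.783361
contact ratio ≈ 1.7834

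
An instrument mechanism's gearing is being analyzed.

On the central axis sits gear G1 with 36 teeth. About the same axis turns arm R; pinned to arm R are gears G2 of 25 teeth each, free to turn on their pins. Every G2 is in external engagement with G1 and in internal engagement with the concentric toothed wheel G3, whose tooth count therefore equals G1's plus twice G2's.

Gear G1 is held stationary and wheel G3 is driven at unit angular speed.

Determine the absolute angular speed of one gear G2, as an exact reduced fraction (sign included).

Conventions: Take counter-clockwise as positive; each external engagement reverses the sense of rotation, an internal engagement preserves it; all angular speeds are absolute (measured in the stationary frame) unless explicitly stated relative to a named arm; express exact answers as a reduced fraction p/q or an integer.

43/25

topology: planetary set — G1 36T / G2 25T / G3 86T, arm = carrier (Willis)
ring teeth: 36 + 2·25 = 86
36(ω_sun−ω_arm) = −86(ω_ring−ω_arm),  ω_sun = 0, ω_ring = 1
36(0−ω_arm) = −86(1−ω_arm)  ⇒  122·ω_arm = 86  ⇒  ω_arm = 43/61
sun–planet mesh: 36·(0−43/61) = −25·(ω_p−ω_arm)  ⇒  ω_p−ω_arm = 1548/1525
ω_p = 43/61 + 1548/1525 = 43/25
exact speed ratio = 43/25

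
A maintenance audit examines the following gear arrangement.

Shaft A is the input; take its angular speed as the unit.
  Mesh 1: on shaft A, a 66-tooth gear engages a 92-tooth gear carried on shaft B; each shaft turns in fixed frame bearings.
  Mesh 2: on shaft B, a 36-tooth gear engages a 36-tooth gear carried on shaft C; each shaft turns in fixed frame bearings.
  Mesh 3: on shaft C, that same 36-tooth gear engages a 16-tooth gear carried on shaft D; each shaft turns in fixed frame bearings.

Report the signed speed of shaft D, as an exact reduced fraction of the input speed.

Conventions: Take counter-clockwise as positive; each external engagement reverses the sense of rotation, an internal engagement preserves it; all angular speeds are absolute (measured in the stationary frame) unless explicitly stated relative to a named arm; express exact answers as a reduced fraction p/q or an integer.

-297/184

3-mesh fixed-axis compound train (all bearings frame-fixed)
mesh 1 [66T→92T]: |ω|/ω_in = 1×66/92 = 33/46, sense flips to −
mesh 2 [36T→36T]: |ω|/ω_in = (33/46)×36/36 = 33/46, sense flips to +
mesh 3 [36T→16T]: |ω|/ω_in = (33/46)×36/16 = 297/184, sense flips to −
signed output speed (× input speed) = -297/184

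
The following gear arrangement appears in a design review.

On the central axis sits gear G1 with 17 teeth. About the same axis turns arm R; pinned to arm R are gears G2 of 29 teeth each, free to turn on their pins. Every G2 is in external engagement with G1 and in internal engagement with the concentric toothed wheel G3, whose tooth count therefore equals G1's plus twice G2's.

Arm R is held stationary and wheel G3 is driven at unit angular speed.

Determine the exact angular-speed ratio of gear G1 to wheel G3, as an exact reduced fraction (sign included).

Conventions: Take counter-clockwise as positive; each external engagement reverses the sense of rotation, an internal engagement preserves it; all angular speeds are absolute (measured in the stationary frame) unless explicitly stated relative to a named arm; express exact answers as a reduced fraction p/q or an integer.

recognized (axles ride arm R): planetary set, 17/29/75 teeth
ring teeth: 17 + 2·29 = 75
17(ω_sun−ω_arm) = −75(ω_ring−ω_arm),  ω_arm = 0, ω_ring = 1
ω_sun = 0 − (75/17)(1−0) = -75/17
ω_out/ω_in = -75/17

-75/17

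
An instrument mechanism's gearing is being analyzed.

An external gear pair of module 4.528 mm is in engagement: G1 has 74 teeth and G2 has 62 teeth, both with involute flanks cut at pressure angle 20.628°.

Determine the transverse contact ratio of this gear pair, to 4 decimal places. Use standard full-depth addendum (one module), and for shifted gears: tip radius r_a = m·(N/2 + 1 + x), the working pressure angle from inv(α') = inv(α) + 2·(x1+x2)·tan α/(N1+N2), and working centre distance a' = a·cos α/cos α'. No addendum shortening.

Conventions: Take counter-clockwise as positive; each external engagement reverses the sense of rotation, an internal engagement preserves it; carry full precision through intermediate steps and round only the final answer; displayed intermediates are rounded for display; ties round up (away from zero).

topology: single-mesh involute geometry — m = 4.528, 74T/62T pair
base radii: r_b1 = 156.794845, r_b2 = 131.368654
tip radii: r_a1 = 172.064000, r_a2 = 144.896000
no profile shift: α' = α, a' = a
action lengths: √(r_a1²−r_b1²) = 70.861814, √(r_a2²−r_b2²) = 61.132050
base pitch p_b = π·m·cos α = 13.313123
CR = (70.861814 + 61.132050 − 307.904000·sin 20.62800°)/13.313123 = 1.766646
contact ratio ≈ 1.7666

1.7666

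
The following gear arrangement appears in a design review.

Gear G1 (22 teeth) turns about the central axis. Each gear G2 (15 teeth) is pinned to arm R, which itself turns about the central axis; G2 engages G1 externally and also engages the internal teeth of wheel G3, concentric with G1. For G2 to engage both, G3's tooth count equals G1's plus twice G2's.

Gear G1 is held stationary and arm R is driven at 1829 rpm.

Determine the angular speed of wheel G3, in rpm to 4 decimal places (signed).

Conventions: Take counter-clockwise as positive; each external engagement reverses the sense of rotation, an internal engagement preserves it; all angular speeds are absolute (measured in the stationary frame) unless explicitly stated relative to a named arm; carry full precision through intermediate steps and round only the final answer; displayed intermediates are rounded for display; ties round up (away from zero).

class = planetary set [G3 = 22+2·15 = 52; Willis about the carrier]
normalise by the input: solve with ω_arm = 1, then scale by 1829 rpm
ring teeth: 22 + 2·15 = 52
22(ω_sun−ω_arm) = −52(ω_ring−ω_arm),  ω_sun = 0, ω_arm = 1
ω_ring = 1 − (22/52)(0−1) = 37/26
scale: ω_ring = 37/26 × 1829 rpm = +2602.8077 rpm

+2602.8077 rpm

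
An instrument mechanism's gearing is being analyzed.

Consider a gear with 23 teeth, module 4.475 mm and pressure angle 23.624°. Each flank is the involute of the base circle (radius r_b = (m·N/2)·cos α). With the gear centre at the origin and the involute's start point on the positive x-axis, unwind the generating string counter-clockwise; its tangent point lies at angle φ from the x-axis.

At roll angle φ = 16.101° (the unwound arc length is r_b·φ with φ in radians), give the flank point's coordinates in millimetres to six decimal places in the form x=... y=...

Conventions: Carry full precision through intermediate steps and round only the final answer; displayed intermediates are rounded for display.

x=48.974787 y=0.346031

single-mesh involute tooth geometry (23T wheel at module 4.475)
pitch radius r_p = m·N/2 = 4.475·23/2 = 51.462500
base radius r_b = r_p·cos α = 51.462500·cos 23.624° = 47.149683
roll angle φ = 16.101° = 0.28101546 rad
x = r_b·(cos φ + φ·sin φ) = 48.974787
y = r_b·(sin φ − φ·cos φ) = 0.346031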